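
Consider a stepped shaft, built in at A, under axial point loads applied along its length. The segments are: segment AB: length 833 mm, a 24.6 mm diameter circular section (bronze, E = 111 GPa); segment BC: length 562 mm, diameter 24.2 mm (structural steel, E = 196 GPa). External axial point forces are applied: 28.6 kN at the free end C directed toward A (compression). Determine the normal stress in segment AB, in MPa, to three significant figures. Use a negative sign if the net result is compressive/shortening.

-60.2 MPa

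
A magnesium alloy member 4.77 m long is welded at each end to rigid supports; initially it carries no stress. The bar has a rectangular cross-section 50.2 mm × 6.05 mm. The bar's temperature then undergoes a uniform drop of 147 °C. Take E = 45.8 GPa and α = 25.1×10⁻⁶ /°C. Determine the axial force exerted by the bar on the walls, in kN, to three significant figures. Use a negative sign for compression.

51.3 kN

Free thermal expansion αLΔT = 25.1e-6 · 4770 · -147 = -17.6 mm.
The walls impose strain ε = −(-17.6)/4770 = 3.6897e-03; σ = Eε = 45800 · 3.6897e-03 = 169 MPa.
Wall reaction R = σ·A = 169·303.7 = 51320 N = 51.32 kN.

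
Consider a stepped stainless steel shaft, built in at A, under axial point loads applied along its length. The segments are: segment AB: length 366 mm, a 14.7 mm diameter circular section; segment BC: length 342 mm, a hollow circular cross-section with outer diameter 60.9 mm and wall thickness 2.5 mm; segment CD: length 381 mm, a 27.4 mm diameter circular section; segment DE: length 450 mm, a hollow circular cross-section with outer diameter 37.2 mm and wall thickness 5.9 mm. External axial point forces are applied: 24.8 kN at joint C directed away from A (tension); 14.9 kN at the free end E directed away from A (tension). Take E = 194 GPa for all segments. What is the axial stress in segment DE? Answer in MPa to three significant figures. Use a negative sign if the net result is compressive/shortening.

25.7 MPa

Internal axial forces (sectioning from the free end, tension +): N_DE = 14.9 kN, N_CD = 14.9 kN, N_BC = 39.7 kN, N_AB = 39.7 kN.
A_DE = 580.2 mm².
σ_DE = N_DE/A_DE = 14900/580.2 = 25.68 MPa.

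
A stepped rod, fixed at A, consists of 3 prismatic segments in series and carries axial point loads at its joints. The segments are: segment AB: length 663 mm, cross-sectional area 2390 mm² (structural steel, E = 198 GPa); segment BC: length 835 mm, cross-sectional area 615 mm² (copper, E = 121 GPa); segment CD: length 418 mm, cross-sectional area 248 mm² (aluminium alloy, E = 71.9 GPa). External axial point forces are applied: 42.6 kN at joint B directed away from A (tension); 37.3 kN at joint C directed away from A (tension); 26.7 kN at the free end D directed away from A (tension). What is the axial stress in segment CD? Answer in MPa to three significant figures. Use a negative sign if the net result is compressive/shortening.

108 MPa

Internal axial forces (sectioning from the free end, tension +): N_CD = 26.7 kN, N_BC = 64 kN, N_AB = 106.6 kN.
σ_CD = N_CD/A_CD = 26700/248 = 107.7 MPa.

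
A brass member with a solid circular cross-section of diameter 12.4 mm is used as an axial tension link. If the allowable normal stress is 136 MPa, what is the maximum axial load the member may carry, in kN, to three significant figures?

16.4 kN

A = 120.8 mm².
P_max = σ_allow · A = 136 · 120.8 = 16420 N = 16.42 kN.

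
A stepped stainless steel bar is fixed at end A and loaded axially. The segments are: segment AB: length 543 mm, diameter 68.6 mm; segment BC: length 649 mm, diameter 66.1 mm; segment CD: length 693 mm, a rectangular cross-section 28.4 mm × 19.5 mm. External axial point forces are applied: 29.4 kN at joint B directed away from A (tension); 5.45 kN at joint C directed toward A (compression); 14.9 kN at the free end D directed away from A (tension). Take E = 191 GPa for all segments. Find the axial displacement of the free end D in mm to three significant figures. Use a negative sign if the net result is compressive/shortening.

0.137 mm

Internal axial forces (sectioning from the free end, tension +): N_CD = 14.9 kN, N_BC = 9.45 kN, N_AB = 38.85 kN.
A_AB = 3696 mm².
A_BC = 3432 mm².
A_CD = 553.8 mm².
δ_AB = 38850·543/(3696·191000) = 0.02988 mm
δ_BC = 9450·649/(3432·191000) = 0.009357 mm
δ_CD = 14900·693/(553.8·191000) = 0.09762 mm
δ = Σδ_i = 0.1369 mm.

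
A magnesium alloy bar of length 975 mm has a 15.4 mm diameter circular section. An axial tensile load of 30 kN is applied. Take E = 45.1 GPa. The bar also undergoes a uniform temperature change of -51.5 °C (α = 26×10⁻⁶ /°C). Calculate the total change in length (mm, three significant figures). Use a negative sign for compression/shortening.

A = 186.3 mm².
δ_mech = NL/(AE) = 30000·975/(186.3·45100) = 3.482 mm.
δ_thermal = αLΔT = 26e-6·975·-51.5 = -1.306 mm.
δ = δ_mech + δ_thermal = 2.176 mm.

2.18 mm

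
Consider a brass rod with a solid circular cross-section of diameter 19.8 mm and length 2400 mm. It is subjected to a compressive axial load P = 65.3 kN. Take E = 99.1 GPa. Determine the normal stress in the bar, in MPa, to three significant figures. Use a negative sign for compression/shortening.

-212 MPa

A = 307.9 mm².
σ = N/A = -65300/307.9 = -212.1 MPa.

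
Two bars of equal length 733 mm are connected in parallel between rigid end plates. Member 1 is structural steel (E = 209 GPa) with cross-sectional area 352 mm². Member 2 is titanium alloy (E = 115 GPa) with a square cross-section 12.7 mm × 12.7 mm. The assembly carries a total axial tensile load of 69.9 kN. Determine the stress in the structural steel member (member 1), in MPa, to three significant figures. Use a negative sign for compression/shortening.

A_2 = 161.3 mm².
Equal strain + equilibrium ⇒ each member carries load in proportion to AE: A₁E₁ = 73570000 N, A₂E₂ = 18550000 N, ΣAE = 92120000 N.
σ₁ = P·E₁/ΣAE = 69900·209000/92120000 = 158.6 MPa.

159 MPa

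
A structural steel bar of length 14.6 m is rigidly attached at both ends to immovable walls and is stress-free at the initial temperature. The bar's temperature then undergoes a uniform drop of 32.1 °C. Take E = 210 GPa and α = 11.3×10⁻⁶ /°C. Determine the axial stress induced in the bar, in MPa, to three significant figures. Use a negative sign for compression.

Free thermal expansion αLΔT = 11.3e-6 · 14600 · -32.1 = -5.296 mm.
The walls impose strain ε = −(-5.296)/14600 = 3.6273e-04; σ = Eε = 210000 · 3.6273e-04 = 76.17 MPa.

76.2 MPa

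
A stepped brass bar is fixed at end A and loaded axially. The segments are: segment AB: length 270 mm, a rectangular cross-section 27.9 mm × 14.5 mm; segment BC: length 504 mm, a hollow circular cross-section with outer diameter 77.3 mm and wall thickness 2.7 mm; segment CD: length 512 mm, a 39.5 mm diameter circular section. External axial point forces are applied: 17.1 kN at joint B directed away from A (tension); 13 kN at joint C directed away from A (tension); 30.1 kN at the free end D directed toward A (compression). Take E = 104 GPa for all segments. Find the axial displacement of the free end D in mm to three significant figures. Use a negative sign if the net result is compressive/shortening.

-0.252 mm

Internal axial forces (sectioning from the free end, tension +): N_CD = -30.1 kN, N_BC = -17.1 kN, N_AB = 0 kN.
A_AB = 404.5 mm².
A_BC = 632.8 mm².
A_CD = 1225 mm².
δ_AB = 0·270/(404.5·104000) = 0 mm
δ_BC = -17100·504/(632.8·104000) = -0.131 mm
δ_CD = -30100·512/(1225·104000) = -0.1209 mm
δ = Σδ_i = -0.2519 mm.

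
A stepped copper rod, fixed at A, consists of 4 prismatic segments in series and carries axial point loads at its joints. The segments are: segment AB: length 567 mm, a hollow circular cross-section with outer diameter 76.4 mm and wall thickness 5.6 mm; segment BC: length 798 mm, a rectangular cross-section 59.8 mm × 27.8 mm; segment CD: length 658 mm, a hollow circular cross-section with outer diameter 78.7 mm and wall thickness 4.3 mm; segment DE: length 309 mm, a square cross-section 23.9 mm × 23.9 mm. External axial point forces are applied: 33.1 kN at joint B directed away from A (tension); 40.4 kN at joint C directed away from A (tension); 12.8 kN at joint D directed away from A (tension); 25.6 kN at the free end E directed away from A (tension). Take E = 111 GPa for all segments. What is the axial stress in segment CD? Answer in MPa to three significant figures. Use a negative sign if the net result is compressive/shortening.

38.2 MPa

Internal axial forces (sectioning from the free end, tension +): N_DE = 25.6 kN, N_CD = 38.4 kN, N_BC = 78.8 kN, N_AB = 111.9 kN.
A_CD = 1005 mm².
σ_CD = N_CD/A_CD = 38400/1005 = 38.21 MPa.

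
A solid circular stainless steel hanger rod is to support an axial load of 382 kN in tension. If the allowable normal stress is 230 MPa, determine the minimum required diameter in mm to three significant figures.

Required area A ≥ P/σ_allow = 382000/230 = 1661 mm².
For a solid circular section, d ≥ √(4A/π) = 45.99 mm.

46.0 mm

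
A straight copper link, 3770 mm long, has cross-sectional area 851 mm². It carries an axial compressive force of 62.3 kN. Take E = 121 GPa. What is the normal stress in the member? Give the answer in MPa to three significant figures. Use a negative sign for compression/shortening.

-73.2 MPa

σ = N/A = -62300/851 = -73.21 MPa.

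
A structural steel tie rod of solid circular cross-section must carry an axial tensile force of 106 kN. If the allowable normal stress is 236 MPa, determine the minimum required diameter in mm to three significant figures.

23.9 mm

Required area A ≥ P/σ_allow = 106000/236 = 449.2 mm².
For a solid circular section, d ≥ √(4A/π) = 23.91 mm.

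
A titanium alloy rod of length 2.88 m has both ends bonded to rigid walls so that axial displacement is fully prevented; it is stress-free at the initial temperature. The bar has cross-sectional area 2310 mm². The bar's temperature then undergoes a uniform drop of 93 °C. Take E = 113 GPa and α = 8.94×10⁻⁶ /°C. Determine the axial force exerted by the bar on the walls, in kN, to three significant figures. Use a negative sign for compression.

Free thermal expansion αLΔT = 8.94e-6 · 2880 · -93 = -2.394 mm.
The walls impose strain ε = −(-2.394)/2880 = 8.3142e-04; σ = Eε = 113000 · 8.3142e-04 = 93.95 MPa.
Wall reaction R = σ·A = 93.95·2310 = 217000 N = 217 kN.

217 kN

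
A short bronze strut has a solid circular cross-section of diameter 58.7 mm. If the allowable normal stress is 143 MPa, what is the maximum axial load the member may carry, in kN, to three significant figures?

387 kN

A = 2706 mm².
P_max = σ_allow · A = 143 · 2706 = 387000 N = 387 kN.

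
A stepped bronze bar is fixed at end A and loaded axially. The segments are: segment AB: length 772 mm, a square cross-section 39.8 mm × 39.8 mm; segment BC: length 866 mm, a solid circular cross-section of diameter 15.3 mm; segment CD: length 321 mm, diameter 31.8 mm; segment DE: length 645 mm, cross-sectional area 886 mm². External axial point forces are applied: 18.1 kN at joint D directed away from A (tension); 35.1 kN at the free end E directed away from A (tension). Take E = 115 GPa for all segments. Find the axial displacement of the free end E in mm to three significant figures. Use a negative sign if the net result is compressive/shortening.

Internal axial forces (sectioning from the free end, tension +): N_DE = 35.1 kN, N_CD = 53.2 kN, N_BC = 53.2 kN, N_AB = 53.2 kN.
A_AB = 1584 mm².
A_BC = 183.9 mm².
A_CD = 794.2 mm².
δ_AB = 53200·772/(1584·115000) = 0.2255 mm
δ_BC = 53200·866/(183.9·115000) = 2.179 mm
δ_CD = 53200·321/(794.2·115000) = 0.187 mm
δ_DE = 35100·645/(886·115000) = 0.2222 mm
δ = Σδ_i = 2.814 mm.

2.81 mm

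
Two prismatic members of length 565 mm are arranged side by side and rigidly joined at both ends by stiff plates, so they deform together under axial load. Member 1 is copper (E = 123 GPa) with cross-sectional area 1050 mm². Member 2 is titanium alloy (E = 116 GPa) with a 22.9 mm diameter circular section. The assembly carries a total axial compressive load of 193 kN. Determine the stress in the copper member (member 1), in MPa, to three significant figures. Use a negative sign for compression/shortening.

A_2 = 411.9 mm².
Equal strain + equilibrium ⇒ each member carries load in proportion to AE: A₁E₁ = 129200000 N, A₂E₂ = 47780000 N, ΣAE = 176900000 N.
σ₁ = P·E₁/ΣAE = -193000·123000/176900000 = -134.2 MPa.

-134 MPa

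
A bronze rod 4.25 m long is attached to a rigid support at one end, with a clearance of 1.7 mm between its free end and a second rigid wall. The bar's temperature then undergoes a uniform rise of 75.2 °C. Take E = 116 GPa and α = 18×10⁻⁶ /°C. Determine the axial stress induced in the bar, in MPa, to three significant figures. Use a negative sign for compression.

-111 MPa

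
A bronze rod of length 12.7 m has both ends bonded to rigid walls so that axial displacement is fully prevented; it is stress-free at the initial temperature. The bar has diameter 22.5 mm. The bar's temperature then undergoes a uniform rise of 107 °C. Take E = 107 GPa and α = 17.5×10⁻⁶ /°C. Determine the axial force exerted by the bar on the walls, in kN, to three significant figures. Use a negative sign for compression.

-79.7 kN

Free thermal expansion αLΔT = 17.5e-6 · 12700 · 107 = 23.78 mm.
The walls impose strain ε = −(23.78)/12700 = -1.8725e-03; σ = Eε = 107000 · -1.8725e-03 = -200.4 MPa.
Wall reaction R = σ·A = -200.4·397.6 = -79660 N = -79.66 kN.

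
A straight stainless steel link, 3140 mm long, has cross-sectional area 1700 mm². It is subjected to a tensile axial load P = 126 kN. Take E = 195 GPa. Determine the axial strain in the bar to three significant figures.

σ = N/A = 74.12 MPa; ε = σ/E = 74.12/195000 = 3.801e-04.

3.80e-04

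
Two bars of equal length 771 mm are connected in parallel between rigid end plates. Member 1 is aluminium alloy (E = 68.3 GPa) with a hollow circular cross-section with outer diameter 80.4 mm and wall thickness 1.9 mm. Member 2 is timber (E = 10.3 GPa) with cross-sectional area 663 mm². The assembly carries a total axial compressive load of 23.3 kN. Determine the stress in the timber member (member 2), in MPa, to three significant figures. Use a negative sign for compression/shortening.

A_1 = 468.6 mm².
Equal strain + equilibrium ⇒ each member carries load in proportion to AE: A₁E₁ = 32000000 N, A₂E₂ = 6829000 N, ΣAE = 38830000 N.
σ₂ = P·E₂/ΣAE = -23300·10300/38830000 = -6.18 MPa.

-6.18 MPa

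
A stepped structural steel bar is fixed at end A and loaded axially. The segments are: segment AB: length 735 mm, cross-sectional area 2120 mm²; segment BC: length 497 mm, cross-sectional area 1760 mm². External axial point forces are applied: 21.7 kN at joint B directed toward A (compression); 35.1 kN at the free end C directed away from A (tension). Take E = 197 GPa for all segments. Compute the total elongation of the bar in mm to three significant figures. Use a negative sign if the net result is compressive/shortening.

0.0739 mm

Internal axial forces (sectioning from the free end, tension +): N_BC = 35.1 kN, N_AB = 13.4 kN.
δ_AB = 13400·735/(2120·197000) = 0.02358 mm
δ_BC = 35100·497/(1760·197000) = 0.05031 mm
δ = Σδ_i = 0.0739 mm.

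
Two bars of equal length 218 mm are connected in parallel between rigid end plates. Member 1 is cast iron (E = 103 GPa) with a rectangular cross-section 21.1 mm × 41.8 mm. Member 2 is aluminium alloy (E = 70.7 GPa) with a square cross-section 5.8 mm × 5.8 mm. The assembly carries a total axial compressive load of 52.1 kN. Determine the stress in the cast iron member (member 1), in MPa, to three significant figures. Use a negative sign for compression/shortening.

-57.6 MPa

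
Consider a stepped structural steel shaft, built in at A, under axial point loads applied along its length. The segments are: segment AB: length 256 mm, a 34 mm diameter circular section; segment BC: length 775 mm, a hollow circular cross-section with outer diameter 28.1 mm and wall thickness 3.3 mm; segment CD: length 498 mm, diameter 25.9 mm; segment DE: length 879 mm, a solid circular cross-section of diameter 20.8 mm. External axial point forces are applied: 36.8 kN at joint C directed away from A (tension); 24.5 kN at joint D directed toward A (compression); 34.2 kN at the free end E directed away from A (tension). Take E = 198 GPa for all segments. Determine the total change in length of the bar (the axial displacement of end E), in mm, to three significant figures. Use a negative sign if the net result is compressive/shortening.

1.27 mm

Internal axial forces (sectioning from the free end, tension +): N_DE = 34.2 kN, N_CD = 9.7 kN, N_BC = 46.5 kN, N_AB = 46.5 kN.
A_AB = 907.9 mm².
A_BC = 257.1 mm².
A_CD = 526.9 mm².
A_DE = 339.8 mm².
δ_AB = 46500·256/(907.9·198000) = 0.06622 mm
δ_BC = 46500·775/(257.1·198000) = 0.7079 mm
δ_CD = 9700·498/(526.9·198000) = 0.04631 mm
δ_DE = 34200·879/(339.8·198000) = 0.4468 mm
δ = Σδ_i = 1.267 mm.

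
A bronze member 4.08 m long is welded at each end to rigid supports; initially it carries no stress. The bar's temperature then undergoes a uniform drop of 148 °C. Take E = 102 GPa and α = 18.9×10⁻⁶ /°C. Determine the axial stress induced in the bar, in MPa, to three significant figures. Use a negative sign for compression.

Free thermal expansion αLΔT = 18.9e-6 · 4080 · -148 = -11.41 mm.
The walls impose strain ε = −(-11.41)/4080 = 2.7972e-03; σ = Eε = 102000 · 2.7972e-03 = 285.3 MPa.

285 MPa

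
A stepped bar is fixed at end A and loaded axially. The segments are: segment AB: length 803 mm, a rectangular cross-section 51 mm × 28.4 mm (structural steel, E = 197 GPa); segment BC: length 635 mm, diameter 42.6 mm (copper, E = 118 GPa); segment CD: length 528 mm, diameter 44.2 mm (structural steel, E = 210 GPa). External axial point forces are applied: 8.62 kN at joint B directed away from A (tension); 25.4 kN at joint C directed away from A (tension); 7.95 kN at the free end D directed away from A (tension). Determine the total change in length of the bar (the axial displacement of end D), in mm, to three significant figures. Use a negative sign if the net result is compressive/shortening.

0.257 mm

Internal axial forces (sectioning from the free end, tension +): N_CD = 7.95 kN, N_BC = 33.35 kN, N_AB = 41.97 kN.
A_AB = 1448 mm².
A_BC = 1425 mm².
A_CD = 1534 mm².
δ_AB = 41970·803/(1448·197000) = 0.1181 mm
δ_BC = 33350·635/(1425·118000) = 0.1259 mm
δ_CD = 7950·528/(1534·210000) = 0.01303 mm
δ = Σδ_i = 0.2571 mm.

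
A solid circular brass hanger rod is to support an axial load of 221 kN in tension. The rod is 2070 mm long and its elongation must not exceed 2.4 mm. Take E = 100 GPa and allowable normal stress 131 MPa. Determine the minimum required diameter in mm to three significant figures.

49.3 mm

Required area A ≥ P/σ_allow = 221000/131 = 1687 mm².
For a solid circular section, d ≥ √(4A/π) = 46.35 mm.
Elongation limit: A ≥ PL/(Eδ_allow) = 221000·2070/(100000·2.4) = 1906 mm² ⇒ d ≥ 49.26 mm.
The elongation limit governs.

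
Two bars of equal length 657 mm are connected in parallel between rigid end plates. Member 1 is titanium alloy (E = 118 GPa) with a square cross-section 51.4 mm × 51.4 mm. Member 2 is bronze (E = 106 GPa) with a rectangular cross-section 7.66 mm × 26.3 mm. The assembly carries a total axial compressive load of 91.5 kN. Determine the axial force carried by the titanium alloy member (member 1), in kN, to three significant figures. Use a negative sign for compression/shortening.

-85.6 kN

A_1 = 2642 mm².
A_2 = 201.5 mm².
Equal strain + equilibrium ⇒ each member carries load in proportion to AE: A₁E₁ = 311800000 N, A₂E₂ = 21350000 N, ΣAE = 333100000 N.
F₁ = P·A₁E₁/ΣAE = -91500·311800000/333100000 = -85630 N.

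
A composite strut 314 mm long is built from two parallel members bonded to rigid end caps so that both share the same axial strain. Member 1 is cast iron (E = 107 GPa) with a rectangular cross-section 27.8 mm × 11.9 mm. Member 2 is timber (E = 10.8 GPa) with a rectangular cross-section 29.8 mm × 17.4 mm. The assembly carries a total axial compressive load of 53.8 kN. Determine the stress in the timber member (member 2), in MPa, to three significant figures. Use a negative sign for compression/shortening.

-14.2 MPa

A_1 = 330.8 mm².
A_2 = 518.5 mm².
Equal strain + equilibrium ⇒ each member carries load in proportion to AE: A₁E₁ = 35400000 N, A₂E₂ = 5600000 N, ΣAE = 41000000 N.
σ₂ = P·E₂/ΣAE = -53800·10800/41000000 = -14.17 MPa.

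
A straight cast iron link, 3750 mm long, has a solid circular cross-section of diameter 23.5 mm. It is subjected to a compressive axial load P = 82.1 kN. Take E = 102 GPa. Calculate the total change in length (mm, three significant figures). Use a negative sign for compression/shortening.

-6.96 mm

A = 433.7 mm².
δ_mech = NL/(AE) = -82100·3750/(433.7·102000) = -6.959 mm.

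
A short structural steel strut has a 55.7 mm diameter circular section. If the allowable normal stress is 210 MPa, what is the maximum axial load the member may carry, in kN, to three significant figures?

512 kN

A = 2437 mm².
P_max = σ_allow · A = 210 · 2437 = 511700 N = 511.7 kN.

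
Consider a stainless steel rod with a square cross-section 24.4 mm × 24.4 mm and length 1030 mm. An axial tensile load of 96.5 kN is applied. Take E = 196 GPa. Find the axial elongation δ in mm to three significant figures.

0.852 mm

A = 595.4 mm².
δ_mech = NL/(AE) = 96500·1030/(595.4·196000) = 0.8518 mm.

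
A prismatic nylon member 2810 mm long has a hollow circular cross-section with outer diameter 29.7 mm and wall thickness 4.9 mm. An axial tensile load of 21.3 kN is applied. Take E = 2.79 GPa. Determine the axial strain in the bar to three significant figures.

A = 381.8 mm².
σ = N/A = 55.79 MPa; ε = σ/E = 55.79/2790 = 2.000e-02.

0.0200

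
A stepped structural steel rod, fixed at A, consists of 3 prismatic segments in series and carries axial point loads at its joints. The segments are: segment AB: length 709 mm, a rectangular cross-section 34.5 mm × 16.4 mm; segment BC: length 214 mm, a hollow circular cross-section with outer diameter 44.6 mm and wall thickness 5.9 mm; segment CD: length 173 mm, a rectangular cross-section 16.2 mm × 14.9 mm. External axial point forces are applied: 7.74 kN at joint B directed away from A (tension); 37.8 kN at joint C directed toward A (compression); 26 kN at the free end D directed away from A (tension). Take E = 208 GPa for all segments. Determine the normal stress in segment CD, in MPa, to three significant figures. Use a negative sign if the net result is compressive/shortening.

108 MPa

Internal axial forces (sectioning from the free end, tension +): N_CD = 26 kN, N_BC = -11.8 kN, N_AB = -4.06 kN.
A_CD = 241.4 mm².
σ_CD = N_CD/A_CD = 26000/241.4 = 107.7 MPa.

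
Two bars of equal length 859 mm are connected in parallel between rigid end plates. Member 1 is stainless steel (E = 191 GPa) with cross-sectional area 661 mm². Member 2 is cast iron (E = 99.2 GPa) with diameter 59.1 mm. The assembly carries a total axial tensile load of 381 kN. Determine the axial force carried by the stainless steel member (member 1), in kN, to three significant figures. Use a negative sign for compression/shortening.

121 kN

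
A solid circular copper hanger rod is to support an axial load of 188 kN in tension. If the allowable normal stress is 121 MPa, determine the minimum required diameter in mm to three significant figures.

44.5 mm

Required area A ≥ P/σ_allow = 188000/121 = 1554 mm².
For a solid circular section, d ≥ √(4A/π) = 44.48 mm.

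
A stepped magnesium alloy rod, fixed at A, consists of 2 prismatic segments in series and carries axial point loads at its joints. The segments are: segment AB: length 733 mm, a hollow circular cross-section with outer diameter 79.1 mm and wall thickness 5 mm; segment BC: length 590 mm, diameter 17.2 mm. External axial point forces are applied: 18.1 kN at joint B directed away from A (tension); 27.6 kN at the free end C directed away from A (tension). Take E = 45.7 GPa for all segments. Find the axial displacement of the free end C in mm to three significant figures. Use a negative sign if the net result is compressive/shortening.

Internal axial forces (sectioning from the free end, tension +): N_BC = 27.6 kN, N_AB = 45.7 kN.
A_AB = 1164 mm².
A_BC = 232.4 mm².
δ_AB = 45700·733/(1164·45700) = 0.6297 mm
δ_BC = 27600·590/(232.4·45700) = 1.534 mm
δ = Σδ_i = 2.163 mm.

2.16 mm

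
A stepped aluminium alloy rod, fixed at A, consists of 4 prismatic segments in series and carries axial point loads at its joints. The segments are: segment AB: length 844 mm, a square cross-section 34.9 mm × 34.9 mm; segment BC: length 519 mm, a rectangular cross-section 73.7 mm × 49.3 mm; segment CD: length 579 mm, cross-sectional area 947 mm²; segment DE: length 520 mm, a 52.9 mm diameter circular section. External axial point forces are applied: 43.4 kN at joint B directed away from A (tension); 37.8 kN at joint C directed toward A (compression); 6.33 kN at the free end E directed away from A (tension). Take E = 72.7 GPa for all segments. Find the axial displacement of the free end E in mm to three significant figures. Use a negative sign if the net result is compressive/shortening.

0.126 mm

Internal axial forces (sectioning from the free end, tension +): N_DE = 6.33 kN, N_CD = 6.33 kN, N_BC = -31.47 kN, N_AB = 11.93 kN.
A_AB = 1218 mm².
A_BC = 3633 mm².
A_DE = 2198 mm².
δ_AB = 11930·844/(1218·72700) = 0.1137 mm
δ_BC = -31470·519/(3633·72700) = -0.06183 mm
δ_CD = 6330·579/(947·72700) = 0.05324 mm
δ_DE = 6330·520/(2198·72700) = 0.0206 mm
δ = Σδ_i = 0.1257 mm.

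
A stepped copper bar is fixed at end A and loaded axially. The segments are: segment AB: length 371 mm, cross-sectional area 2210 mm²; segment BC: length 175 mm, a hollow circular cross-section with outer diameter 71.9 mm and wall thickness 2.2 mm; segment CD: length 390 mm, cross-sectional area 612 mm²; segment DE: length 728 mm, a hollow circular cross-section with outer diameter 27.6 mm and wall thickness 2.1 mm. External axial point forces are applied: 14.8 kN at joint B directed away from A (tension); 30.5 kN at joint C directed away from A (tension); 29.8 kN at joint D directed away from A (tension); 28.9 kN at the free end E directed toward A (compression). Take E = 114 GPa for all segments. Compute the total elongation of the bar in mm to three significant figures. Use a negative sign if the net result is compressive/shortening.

Internal axial forces (sectioning from the free end, tension +): N_DE = -28.9 kN, N_CD = 0.9 kN, N_BC = 31.4 kN, N_AB = 46.2 kN.
A_BC = 481.7 mm².
A_DE = 168.2 mm².
δ_AB = 46200·371/(2210·114000) = 0.06803 mm
δ_BC = 31400·175/(481.7·114000) = 0.1001 mm
δ_CD = 900·390/(612·114000) = 0.005031 mm
δ_DE = -28900·728/(168.2·114000) = -1.097 mm
δ = Σδ_i = -0.9239 mm.

-0.924 mm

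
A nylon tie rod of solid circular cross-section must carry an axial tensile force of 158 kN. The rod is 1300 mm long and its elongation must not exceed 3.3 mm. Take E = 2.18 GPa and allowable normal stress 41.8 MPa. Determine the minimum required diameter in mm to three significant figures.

191 mm

Required area A ≥ P/σ_allow = 158000/41.8 = 3780 mm².
For a solid circular section, d ≥ √(4A/π) = 69.37 mm.
Elongation limit: A ≥ PL/(Eδ_allow) = 158000·1300/(2180·3.3) = 28550 mm² ⇒ d ≥ 190.7 mm.
The elongation limit governs.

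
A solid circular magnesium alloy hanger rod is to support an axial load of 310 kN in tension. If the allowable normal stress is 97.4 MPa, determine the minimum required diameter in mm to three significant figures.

Required area A ≥ P/σ_allow = 310000/97.4 = 3183 mm².
For a solid circular section, d ≥ √(4A/π) = 63.66 mm.

63.7 mm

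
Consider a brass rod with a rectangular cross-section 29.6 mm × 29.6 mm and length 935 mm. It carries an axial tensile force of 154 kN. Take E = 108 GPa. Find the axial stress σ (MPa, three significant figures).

A = 876.2 mm².
σ = N/A = 154000/876.2 = 175.8 MPa.

176 MPa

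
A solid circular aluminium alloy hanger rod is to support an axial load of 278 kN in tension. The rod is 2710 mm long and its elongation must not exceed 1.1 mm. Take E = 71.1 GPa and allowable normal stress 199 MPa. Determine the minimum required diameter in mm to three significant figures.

Required area A ≥ P/σ_allow = 278000/199 = 1397 mm².
For a solid circular section, d ≥ √(4A/π) = 42.17 mm.
Elongation limit: A ≥ PL/(Eδ_allow) = 278000·2710/(71100·1.1) = 9633 mm² ⇒ d ≥ 110.7 mm.
The elongation limit governs.

111 mm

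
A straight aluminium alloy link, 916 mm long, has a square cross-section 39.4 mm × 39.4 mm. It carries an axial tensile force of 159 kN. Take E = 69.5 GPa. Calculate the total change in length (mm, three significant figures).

1.35 mm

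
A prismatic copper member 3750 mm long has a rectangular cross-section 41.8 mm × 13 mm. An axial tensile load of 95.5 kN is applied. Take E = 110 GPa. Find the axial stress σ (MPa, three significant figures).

A = 543.4 mm².
σ = N/A = 95500/543.4 = 175.7 MPa.

176 MPa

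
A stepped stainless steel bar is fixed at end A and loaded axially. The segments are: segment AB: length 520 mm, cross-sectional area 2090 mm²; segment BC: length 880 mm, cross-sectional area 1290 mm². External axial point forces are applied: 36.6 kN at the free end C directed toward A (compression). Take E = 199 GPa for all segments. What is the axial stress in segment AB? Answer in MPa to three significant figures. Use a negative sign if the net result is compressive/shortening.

Internal axial forces (sectioning from the free end, tension +): N_BC = -36.6 kN, N_AB = -36.6 kN.
σ_AB = N_AB/A_AB = -36600/2090 = -17.51 MPa.

-17.5 MPa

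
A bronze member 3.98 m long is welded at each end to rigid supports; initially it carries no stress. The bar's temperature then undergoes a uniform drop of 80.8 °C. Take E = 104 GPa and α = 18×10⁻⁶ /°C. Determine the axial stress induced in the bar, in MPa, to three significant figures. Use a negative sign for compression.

Free thermal expansion αLΔT = 18e-6 · 3980 · -80.8 = -5.789 mm.
The walls impose strain ε = −(-5.789)/3980 = 1.4544e-03; σ = Eε = 104000 · 1.4544e-03 = 151.3 MPa.

151 MPa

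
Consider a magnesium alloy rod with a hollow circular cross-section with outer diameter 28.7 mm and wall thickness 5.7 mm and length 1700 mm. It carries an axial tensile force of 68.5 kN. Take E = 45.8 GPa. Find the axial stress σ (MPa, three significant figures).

A = 411.9 mm².
σ = N/A = 68500/411.9 = 166.3 MPa.

166 MPa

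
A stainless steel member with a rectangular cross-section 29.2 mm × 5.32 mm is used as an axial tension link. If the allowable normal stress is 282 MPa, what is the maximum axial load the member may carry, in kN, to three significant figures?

43.8 kN

A = 155.3 mm².
P_max = σ_allow · A = 282 · 155.3 = 43810 N = 43.81 kN.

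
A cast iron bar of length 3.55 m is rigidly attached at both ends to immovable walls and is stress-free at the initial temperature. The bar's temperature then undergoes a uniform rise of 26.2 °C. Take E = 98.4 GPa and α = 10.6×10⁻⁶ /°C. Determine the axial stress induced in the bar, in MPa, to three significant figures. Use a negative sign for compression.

-27.3 MPa

Free thermal expansion αLΔT = 10.6e-6 · 3550 · 26.2 = 0.9859 mm.
The walls impose strain ε = −(0.9859)/3550 = -2.7772e-04; σ = Eε = 98400 · -2.7772e-04 = -27.33 MPa.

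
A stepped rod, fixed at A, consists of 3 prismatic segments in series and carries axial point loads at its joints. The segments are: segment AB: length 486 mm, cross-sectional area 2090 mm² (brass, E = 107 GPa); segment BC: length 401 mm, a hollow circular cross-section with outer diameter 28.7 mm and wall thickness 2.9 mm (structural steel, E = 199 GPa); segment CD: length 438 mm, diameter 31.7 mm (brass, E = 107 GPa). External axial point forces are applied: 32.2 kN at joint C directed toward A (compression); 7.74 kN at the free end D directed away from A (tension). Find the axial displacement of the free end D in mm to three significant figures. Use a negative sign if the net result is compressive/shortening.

-0.223 mm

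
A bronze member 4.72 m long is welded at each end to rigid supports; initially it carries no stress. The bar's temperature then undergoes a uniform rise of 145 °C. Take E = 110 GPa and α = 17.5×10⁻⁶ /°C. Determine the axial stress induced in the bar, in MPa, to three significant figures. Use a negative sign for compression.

Free thermal expansion αLΔT = 17.5e-6 · 4720 · 145 = 11.98 mm.
The walls impose strain ε = −(11.98)/4720 = -2.5375e-03; σ = Eε = 110000 · -2.5375e-03 = -279.1 MPa.

-279 MPa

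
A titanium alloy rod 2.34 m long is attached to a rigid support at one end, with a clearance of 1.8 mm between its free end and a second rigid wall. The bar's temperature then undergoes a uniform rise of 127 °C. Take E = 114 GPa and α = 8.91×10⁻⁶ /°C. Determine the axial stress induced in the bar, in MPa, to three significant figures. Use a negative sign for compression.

Free thermal expansion αLΔT = 8.91e-6 · 2340 · 127 = 2.648 mm.
The walls engage after the gap closes; constrained expansion = 2.648 − 1.8 = 0.8479 mm.
The walls impose strain ε = −(0.8479)/2340 = -3.6234e-04; σ = Eε = 114000 · -3.6234e-04 = -41.31 MPa.

-41.3 MPa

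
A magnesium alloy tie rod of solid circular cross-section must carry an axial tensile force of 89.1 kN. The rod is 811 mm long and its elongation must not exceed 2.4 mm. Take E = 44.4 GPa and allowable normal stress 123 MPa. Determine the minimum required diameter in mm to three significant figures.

30.4 mm

Required area A ≥ P/σ_allow = 89100/123 = 724.4 mm².
For a solid circular section, d ≥ √(4A/π) = 30.37 mm.
Elongation limit: A ≥ PL/(Eδ_allow) = 89100·811/(44400·2.4) = 678.1 mm² ⇒ d ≥ 29.38 mm.
The stress limit governs.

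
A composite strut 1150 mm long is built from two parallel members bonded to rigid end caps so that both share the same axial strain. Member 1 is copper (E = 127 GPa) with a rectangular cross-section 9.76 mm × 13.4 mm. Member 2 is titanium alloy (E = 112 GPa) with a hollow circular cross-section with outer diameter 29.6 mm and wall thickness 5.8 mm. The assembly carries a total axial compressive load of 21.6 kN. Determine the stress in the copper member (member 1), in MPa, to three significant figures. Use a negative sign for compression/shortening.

A_1 = 130.8 mm².
A_2 = 433.7 mm².
Equal strain + equilibrium ⇒ each member carries load in proportion to AE: A₁E₁ = 16610000 N, A₂E₂ = 48570000 N, ΣAE = 65180000 N.
σ₁ = P·E₁/ΣAE = -21600·127000/65180000 = -42.09 MPa.

-42.1 MPa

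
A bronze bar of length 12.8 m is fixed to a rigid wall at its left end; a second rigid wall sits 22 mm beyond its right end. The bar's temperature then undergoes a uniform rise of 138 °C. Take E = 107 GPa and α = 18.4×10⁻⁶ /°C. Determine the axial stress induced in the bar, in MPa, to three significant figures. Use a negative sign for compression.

-87.8 MPa

Free thermal expansion αLΔT = 18.4e-6 · 12800 · 138 = 32.5 mm.
The walls engage after the gap closes; constrained expansion = 32.5 − 22 = 10.5 mm.
The walls impose strain ε = −(10.5)/12800 = -8.2045e-04; σ = Eε = 107000 · -8.2045e-04 = -87.79 MPa.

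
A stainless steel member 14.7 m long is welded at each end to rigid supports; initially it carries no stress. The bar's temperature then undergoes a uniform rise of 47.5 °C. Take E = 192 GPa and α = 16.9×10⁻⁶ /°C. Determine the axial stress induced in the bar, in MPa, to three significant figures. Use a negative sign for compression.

-154 MPa

Free thermal expansion αLΔT = 16.9e-6 · 14700 · 47.5 = 11.8 mm.
The walls impose strain ε = −(11.8)/14700 = -8.0275e-04; σ = Eε = 192000 · -8.0275e-04 = -154.1 MPa.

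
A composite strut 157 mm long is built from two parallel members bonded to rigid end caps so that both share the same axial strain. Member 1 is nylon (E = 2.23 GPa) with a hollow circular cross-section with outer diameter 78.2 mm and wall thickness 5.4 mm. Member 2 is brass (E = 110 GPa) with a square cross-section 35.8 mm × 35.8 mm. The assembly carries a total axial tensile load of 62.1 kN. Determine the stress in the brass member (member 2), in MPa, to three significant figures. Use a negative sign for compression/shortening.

A_1 = 1235 mm².
A_2 = 1282 mm².
Equal strain + equilibrium ⇒ each member carries load in proportion to AE: A₁E₁ = 2754000 N, A₂E₂ = 141000000 N, ΣAE = 143700000 N.
σ₂ = P·E₂/ΣAE = 62100·110000/143700000 = 47.53 MPa.

47.5 MPa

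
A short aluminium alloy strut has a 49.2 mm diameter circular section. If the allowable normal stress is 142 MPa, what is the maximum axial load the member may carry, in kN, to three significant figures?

A = 1901 mm².
P_max = σ_allow · A = 142 · 1901 = 270000 N = 270 kN.

270 kN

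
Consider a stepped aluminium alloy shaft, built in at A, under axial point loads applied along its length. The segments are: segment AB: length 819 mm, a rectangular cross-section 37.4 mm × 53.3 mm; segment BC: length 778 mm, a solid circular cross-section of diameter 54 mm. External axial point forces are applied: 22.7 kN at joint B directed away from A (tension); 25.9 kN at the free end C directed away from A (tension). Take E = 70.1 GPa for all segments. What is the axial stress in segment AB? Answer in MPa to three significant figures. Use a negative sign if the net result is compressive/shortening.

Internal axial forces (sectioning from the free end, tension +): N_BC = 25.9 kN, N_AB = 48.6 kN.
A_AB = 1993 mm².
σ_AB = N_AB/A_AB = 48600/1993 = 24.38 MPa.

24.4 MPa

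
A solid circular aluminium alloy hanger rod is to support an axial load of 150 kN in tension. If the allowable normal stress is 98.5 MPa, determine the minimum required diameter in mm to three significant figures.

44.0 mm

Required area A ≥ P/σ_allow = 150000/98.5 = 1523 mm².
For a solid circular section, d ≥ √(4A/π) = 44.03 mm.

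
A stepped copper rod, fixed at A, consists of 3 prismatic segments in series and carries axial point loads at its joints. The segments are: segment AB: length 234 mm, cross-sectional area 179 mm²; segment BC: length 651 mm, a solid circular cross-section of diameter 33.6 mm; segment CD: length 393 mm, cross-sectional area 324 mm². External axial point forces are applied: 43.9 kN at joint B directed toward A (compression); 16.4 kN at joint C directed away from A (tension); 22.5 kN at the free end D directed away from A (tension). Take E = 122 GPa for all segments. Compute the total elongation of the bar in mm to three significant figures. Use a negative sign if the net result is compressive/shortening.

0.404 mm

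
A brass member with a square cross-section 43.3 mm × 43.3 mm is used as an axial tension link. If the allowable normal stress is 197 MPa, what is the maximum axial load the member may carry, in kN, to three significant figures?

A = 1875 mm².
P_max = σ_allow · A = 197 · 1875 = 369400 N = 369.4 kN.

369 kN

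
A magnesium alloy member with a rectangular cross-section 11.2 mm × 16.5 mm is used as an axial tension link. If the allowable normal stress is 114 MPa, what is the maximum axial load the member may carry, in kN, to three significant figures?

A = 184.8 mm².
P_max = σ_allow · A = 114 · 184.8 = 21070 N = 21.07 kN.

21.1 kN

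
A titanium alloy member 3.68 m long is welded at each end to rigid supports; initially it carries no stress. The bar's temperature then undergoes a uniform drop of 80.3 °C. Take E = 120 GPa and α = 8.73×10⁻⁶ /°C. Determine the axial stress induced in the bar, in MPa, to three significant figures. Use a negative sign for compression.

84.1 MPa

Free thermal expansion αLΔT = 8.73e-6 · 3680 · -80.3 = -2.58 mm.
The walls impose strain ε = −(-2.58)/3680 = 7.0102e-04; σ = Eε = 120000 · 7.0102e-04 = 84.12 MPa.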